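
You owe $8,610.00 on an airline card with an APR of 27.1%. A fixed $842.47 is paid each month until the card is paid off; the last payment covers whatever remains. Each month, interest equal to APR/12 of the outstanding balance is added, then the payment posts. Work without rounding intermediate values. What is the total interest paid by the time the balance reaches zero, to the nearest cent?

$1,290.88

Monthly rate r = 27.1%/12 = 2.25833% = 0.0225833.
Payoff takes n = ⌈−ln(1 − rB₀/P)/ln(1+r)⌉ = ⌈11.750⌉ = 12 payments; the last is $633.71.
Total paid = 11·$842.47 + $633.71 = $9,900.88.
Total interest = total paid − principal = $9,900.88 − $8,610.00 = $1,290.88.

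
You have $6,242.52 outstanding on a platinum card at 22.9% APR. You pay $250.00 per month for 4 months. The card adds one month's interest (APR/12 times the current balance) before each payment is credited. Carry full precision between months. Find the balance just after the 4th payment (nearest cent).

Monthly rate r = 22.9%/12 = 1.90833% = 0.0190833.
Each month: B ← B·(1+r) − $250.00.
Month 1: interest $119.13; balance after payment $6,111.65.
Month 2: interest $116.63; balance after payment $5,978.28.
Month 3: interest $114.09; balance after payment $5,842.36.
Month 4: interest $111.49; balance after payment $5,703.86.

$5,703.86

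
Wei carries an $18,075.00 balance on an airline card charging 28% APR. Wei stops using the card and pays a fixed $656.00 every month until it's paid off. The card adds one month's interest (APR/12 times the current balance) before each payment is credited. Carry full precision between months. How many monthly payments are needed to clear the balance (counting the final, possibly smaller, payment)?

45 payments

Monthly rate r = 28%/12 = 2.33333% = 0.0233333.
Recurrence: B ← B·(1+r) − $656.00.
Month 1: interest $421.75; balance after payment $17,840.75.
Month 2: interest $416.28; balance after payment $17,601.03.
Closed form: n = −ln(1 − rB₀/P)/ln(1+r) = −ln(0.35709)/ln(1.02333) ≈ 44.646, so the balance reaches zero during payment 45.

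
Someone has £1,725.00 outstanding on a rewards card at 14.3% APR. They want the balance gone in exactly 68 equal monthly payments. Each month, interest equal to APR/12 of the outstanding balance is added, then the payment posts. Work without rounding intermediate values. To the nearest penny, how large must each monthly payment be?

£37.16

Monthly rate r = 14.3%/12 = 1.19167% = 0.0119167.
Level-payment amortization: P = B₀·r / (1 − (1+r)^(−n)) = 1725.00·0.0119167 / (1 − 1.01192^(−68)).
Denominator 1 − (1+r)^(−68) = 0.553154828.
P = 20.5563 / 0.553154828 ≈ 37.16.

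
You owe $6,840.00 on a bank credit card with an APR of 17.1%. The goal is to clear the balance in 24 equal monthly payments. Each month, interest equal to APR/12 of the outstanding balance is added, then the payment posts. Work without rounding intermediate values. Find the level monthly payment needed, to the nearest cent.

Monthly rate r = 17.1%/12 = 1.425% = 0.01425.
Level-payment amortization: P = B₀·r / (1 − (1+r)^(−n)) = 6840.00·0.01425 / (1 − 1.01425^(−24)).
Denominator 1 − (1+r)^(−24) = 0.287935053.
P = 97.47 / 0.287935053 ≈ 338.51.

$338.51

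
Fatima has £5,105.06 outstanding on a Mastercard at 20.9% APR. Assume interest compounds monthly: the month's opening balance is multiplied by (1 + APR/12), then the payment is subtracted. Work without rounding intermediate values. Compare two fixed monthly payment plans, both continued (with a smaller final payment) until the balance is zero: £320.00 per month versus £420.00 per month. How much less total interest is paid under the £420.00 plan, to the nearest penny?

Monthly rate r = 20.9%/12 = 1.74167% = 0.0174167.
At £320.00/mo: n = ⌈−ln(1 − rB₀/P)/ln(1+r)⌉ = 19 payments (last £273.26); total interest = total paid − £5,105.06 = £928.20.
At £420.00/mo: 14 payments (last £326.73); total interest £681.67.
Interest saved = £928.20 − £681.67 = £246.53.

£246.53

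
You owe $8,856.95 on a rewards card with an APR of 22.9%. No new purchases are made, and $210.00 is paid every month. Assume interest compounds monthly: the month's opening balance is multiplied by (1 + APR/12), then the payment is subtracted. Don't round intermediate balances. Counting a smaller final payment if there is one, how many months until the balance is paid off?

87 months

Monthly rate r = 22.9%/12 = 1.90833% = 0.0190833.
Recurrence: B ← B·(1+r) − $210.00.
Month 1: interest $169.02; balance after payment $8,815.97.
Month 2: interest $168.24; balance after payment $8,774.21.
Closed form: n = −ln(1 − rB₀/P)/ln(1+r) = −ln(0.19514)/ln(1.01908) ≈ 86.440, so the balance reaches zero during payment 87.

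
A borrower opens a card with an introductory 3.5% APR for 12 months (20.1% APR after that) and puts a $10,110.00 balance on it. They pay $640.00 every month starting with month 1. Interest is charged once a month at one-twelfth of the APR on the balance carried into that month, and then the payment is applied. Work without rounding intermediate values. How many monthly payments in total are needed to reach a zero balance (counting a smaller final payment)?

Promo months 1–12 at r₀ = 3.5%/12 = 0.00291667; months 13+ at r₁ = 20.1%/12 = 0.01675.
After month 12: iterate B ← B·(1+r₀) − $640.00 for 12 months → $2,665.18.
Then at r₁ with $640.00/mo: n₂ = −ln(1 − r₁·B/P)/ln(1+r₁) ≈ 4.35 → 5 more payments.

17 months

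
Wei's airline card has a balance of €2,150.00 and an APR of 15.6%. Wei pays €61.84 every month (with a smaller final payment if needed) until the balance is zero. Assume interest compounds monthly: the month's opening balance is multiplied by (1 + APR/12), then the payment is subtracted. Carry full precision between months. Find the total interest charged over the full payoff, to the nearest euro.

Monthly rate r = 15.6%/12 = 1.3% = 0.013.
Payoff takes n = ⌈−ln(1 − rB₀/P)/ln(1+r)⌉ = ⌈46.564⌉ = 47 payments; the last is €34.97.
Total paid = 46·€61.84 + €34.97 = €2,879.61.
Total interest = total paid − principal = €2,879.61 − €2,150.00 = €729.61.

€730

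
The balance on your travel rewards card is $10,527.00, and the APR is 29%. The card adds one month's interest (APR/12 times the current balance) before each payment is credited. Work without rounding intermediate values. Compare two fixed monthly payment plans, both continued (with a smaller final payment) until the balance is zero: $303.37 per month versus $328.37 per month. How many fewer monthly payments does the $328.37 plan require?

Monthly rate r = 29%/12 = 2.41667% = 0.0241667.
At $303.37/mo: n = ⌈−ln(1 − rB₀/P)/ln(1+r)⌉ = 77 payments (last $114.83); total interest = total paid − $10,527.00 = $12,643.95.
At $328.37/mo: 63 payments (last $138.47); total interest $9,970.41.
Payments saved = 77 − 63 = 14.

14 fewer payments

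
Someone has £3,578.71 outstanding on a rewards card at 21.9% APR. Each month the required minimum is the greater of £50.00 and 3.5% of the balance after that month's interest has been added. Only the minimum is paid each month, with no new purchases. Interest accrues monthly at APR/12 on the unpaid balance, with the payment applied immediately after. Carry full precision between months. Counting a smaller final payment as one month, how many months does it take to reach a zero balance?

Monthly rate r = 21.9%/12 = 1.825% = 0.01825.
While 3.5% of the post-interest balance exceeds £50.00, each month B ← (B·(1+r))·(1 − 0.035), i.e. B shrinks by the factor (1+r)·0.965 = 0.98261.
This holds for months 1–54. Entering month 55 the balance is £1,387.84; 3.5% of the post-interest balance is now below £50.00, so the flat £50.00 minimum applies from here.
From month 55 a fixed £50.00 at rate r clears £1,387.84 in 40 more payments. Total: 54 + 40 = 94 months.

94 months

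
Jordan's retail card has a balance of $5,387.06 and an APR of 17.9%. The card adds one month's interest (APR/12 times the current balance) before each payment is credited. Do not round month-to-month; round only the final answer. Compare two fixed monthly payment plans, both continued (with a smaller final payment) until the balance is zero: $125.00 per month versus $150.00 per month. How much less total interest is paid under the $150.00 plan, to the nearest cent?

$919.53

Monthly rate r = 17.9%/12 = 1.49167% = 0.0149167.
At $125.00/mo: n = ⌈−ln(1 − rB₀/P)/ln(1+r)⌉ = 70 payments (last $67.49); total interest = total paid − $5,387.06 = $3,305.43.
At $150.00/mo: 52 payments (last $122.96); total interest $2,385.90.
Interest saved = $3,305.43 − $2,385.90 = $919.53.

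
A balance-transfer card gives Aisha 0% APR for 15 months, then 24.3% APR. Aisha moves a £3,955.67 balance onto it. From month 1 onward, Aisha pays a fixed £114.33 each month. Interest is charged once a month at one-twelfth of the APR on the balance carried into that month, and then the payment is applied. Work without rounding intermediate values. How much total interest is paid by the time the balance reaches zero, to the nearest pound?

£643

Promo months 1–15 at r₀ = 0%/12 = 0; months 16+ at r₁ = 24.3%/12 = 0.02025.
After month 15 (no interest yet): B = £3,955.67 − 15·£114.33 = £2,240.72.
Then at r₁ with £114.33/mo: n₂ = −ln(1 − r₁·B/P)/ln(1+r₁) ≈ 25.22 → 26 more payments.
Total paid = 40·£114.33 + £25.50 = £4,598.70; interest = £4,598.70 − £3,955.67 = £643.03.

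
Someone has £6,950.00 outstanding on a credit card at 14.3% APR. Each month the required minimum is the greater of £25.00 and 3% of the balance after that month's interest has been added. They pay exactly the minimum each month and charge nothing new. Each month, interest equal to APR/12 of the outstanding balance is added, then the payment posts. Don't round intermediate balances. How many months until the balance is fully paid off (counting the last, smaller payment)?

Monthly rate r = 14.3%/12 = 1.19167% = 0.0119167.
While 3% of the post-interest balance exceeds £25.00, each month B ← (B·(1+r))·(1 − 0.03), i.e. B shrinks by the factor (1+r)·0.97 = 0.98156.
This holds for months 1–115. Entering month 116 the balance is £817.30; 3% of the post-interest balance is now below £25.00, so the flat £25.00 minimum applies from here.
From month 116 a fixed £25.00 at rate r clears £817.30 in 42 more payments. Total: 115 + 42 = 157 months.

157 months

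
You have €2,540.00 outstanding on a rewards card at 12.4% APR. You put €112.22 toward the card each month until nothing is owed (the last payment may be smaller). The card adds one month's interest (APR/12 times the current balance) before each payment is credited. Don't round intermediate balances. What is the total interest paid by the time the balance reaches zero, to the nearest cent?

Monthly rate r = 12.4%/12 = 1.03333% = 0.0103333.
Payoff takes n = ⌈−ln(1 − rB₀/P)/ln(1+r)⌉ = ⌈25.916⌉ = 26 payments; the last is €102.83.
Total paid = 25·€112.22 + €102.83 = €2,908.33.
Total interest = total paid − principal = €2,908.33 − €2,540.00 = €368.33.

€368.33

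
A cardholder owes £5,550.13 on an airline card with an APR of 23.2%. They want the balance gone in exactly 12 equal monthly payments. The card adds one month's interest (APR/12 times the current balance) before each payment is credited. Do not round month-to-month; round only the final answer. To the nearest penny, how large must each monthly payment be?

Monthly rate r = 23.2%/12 = 1.93333% = 0.0193333.
Level-payment amortization: P = B₀·r / (1 − (1+r)^(−n)) = 5550.13·0.0193333 / (1 − 1.01933^(−12)).
Denominator 1 − (1+r)^(−12) = 0.205296211.
P = 107.303 / 0.205296211 ≈ 522.67.

£522.67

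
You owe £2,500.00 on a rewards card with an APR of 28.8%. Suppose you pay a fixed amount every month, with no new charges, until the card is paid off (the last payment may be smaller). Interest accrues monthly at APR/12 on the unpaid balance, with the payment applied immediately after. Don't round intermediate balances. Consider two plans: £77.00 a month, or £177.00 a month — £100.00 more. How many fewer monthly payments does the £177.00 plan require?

46 fewer payments

Monthly rate r = 28.8%/12 = 2.4% = 0.024.
At £77.00/mo: n = ⌈−ln(1 − rB₀/P)/ln(1+r)⌉ = 64 payments (last £53.60); total interest = total paid − £2,500.00 = £2,404.60.
At £177.00/mo: 18 payments (last £81.08); total interest £590.08.
Payments saved = 64 − 18 = 46.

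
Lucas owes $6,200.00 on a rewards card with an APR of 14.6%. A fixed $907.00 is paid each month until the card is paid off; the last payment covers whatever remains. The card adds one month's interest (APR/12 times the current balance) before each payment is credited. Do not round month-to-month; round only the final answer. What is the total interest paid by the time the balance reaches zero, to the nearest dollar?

Monthly rate r = 14.6%/12 = 1.21667% = 0.0121667.
Payoff takes n = ⌈−ln(1 − rB₀/P)/ln(1+r)⌉ = ⌈7.180⌉ = 8 payments; the last is $164.18.
Total paid = 7·$907.00 + $164.18 = $6,513.18.
Total interest = total paid − principal = $6,513.18 − $6,200.00 = $313.18.

$313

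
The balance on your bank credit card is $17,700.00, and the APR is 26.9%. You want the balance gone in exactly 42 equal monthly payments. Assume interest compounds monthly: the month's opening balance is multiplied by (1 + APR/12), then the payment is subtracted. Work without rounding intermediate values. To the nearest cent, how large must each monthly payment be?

$654.87

Monthly rate r = 26.9%/12 = 2.24167% = 0.0224167.
Level-payment amortization: P = B₀·r / (1 − (1+r)^(−n)) = 17700.00·0.0224167 / (1 − 1.02242^(−42)).
Denominator 1 − (1+r)^(−42) = 0.605881027.
P = 396.775 / 0.605881027 ≈ 654.87.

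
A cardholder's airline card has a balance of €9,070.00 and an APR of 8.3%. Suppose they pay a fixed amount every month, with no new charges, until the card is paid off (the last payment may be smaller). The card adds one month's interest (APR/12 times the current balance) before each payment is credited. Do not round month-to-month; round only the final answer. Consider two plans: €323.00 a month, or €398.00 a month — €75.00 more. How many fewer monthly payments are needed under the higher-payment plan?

7 fewer payments

Monthly rate r = 8.3%/12 = 0.691667% = 0.00691667.
At €323.00/mo: n = ⌈−ln(1 − rB₀/P)/ln(1+r)⌉ = 32 payments (last €106.63); total interest = total paid − €9,070.00 = €1,049.63.
At €398.00/mo: 25 payments (last €352.34); total interest €834.34.
Payments saved = 32 − 25 = 7.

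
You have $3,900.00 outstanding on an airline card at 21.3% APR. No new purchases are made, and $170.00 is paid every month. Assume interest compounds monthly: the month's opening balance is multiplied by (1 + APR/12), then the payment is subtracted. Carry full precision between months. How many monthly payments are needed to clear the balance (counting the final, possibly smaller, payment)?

Monthly rate r = 21.3%/12 = 1.775% = 0.01775.
Recurrence: B ← B·(1+r) − $170.00.
Month 1: interest $69.23; balance after payment $3,799.22.
Month 2: interest $67.44; balance after payment $3,696.66.
Closed form: n = −ln(1 − rB₀/P)/ln(1+r) = −ln(0.59279)/ln(1.01775) ≈ 29.720, so the balance reaches zero during payment 30.

30 months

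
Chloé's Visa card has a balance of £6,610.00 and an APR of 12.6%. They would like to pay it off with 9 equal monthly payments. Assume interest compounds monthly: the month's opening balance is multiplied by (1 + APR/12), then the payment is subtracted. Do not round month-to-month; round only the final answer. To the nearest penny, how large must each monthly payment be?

Monthly rate r = 12.6%/12 = 1.05% = 0.0105.
Level-payment amortization: P = B₀·r / (1 − (1+r)^(−n)) = 6610.00·0.0105 / (1 − 1.0105^(−9)).
Denominator 1 − (1+r)^(−9) = 0.0897239017.
P = 69.405 / 0.0897239017 ≈ 773.54.

£773.54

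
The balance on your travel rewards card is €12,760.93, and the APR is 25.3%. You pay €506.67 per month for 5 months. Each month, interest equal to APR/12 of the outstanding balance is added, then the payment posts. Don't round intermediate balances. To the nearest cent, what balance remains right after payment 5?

€11,521.63

Monthly rate r = 25.3%/12 = 2.10833% = 0.0210833.
Each month: B ← B·(1+r) − €506.67.
Month 1: interest €269.04; balance after payment €12,523.30.
Month 2: interest €264.03; balance after payment €12,280.67.
Month 3: interest €258.92; balance after payment €12,032.91.
Month 4: interest €253.69; balance after payment €11,779.94.
Month 5: interest €248.36; balance after payment €11,521.63.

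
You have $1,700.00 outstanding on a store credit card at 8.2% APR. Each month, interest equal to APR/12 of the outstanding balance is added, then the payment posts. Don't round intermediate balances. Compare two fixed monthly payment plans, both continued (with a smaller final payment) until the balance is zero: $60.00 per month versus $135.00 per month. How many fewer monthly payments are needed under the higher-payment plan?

Monthly rate r = 8.2%/12 = 0.683333% = 0.00683333.
At $60.00/mo: n = ⌈−ln(1 − rB₀/P)/ln(1+r)⌉ = 32 payments (last $35.96); total interest = total paid − $1,700.00 = $195.96.
At $135.00/mo: 14 payments (last $28.77); total interest $83.77.
Payments saved = 32 − 14 = 18.

18 fewer payments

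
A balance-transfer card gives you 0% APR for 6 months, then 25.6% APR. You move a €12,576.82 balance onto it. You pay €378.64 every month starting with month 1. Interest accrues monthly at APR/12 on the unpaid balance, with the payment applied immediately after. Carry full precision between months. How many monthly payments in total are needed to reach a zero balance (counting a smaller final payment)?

Promo months 1–6 at r₀ = 0%/12 = 0; months 7+ at r₁ = 25.6%/12 = 0.0213333.
After month 6 (no interest yet): B = €12,576.82 − 6·€378.64 = €10,304.98.
Then at r₁ with €378.64/mo: n₂ = −ln(1 − r₁·B/P)/ln(1+r₁) ≈ 41.16 → 42 more payments.

48 months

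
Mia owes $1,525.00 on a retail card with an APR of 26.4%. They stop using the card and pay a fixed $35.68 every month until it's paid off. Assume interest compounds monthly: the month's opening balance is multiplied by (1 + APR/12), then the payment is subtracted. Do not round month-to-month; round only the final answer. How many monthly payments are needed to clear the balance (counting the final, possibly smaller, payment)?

130 payments

Monthly rate r = 26.4%/12 = 2.2% = 0.022.
Recurrence: B ← B·(1+r) − $35.68.
Month 1: interest $33.55; balance after payment $1,522.87.
Month 2: interest $33.50; balance after payment $1,520.69.
Closed form: n = −ln(1 − rB₀/P)/ln(1+r) = −ln(0.059697)/ln(1.022) ≈ 129.516, so the balance reaches zero during payment 130.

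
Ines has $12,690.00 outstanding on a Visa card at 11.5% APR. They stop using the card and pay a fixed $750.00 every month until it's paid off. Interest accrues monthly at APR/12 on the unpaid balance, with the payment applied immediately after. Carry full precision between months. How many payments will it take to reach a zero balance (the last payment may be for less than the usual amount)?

19 months

Monthly rate r = 11.5%/12 = 0.958333% = 0.00958333.
Recurrence: B ← B·(1+r) − $750.00.
Month 1: interest $121.61; balance after payment $12,061.61.
Month 2: interest $115.59; balance after payment $11,427.20.
Closed form: n = −ln(1 − rB₀/P)/ln(1+r) = −ln(0.83785)/ln(1.00958) ≈ 18.549, so the balance reaches zero during payment 19.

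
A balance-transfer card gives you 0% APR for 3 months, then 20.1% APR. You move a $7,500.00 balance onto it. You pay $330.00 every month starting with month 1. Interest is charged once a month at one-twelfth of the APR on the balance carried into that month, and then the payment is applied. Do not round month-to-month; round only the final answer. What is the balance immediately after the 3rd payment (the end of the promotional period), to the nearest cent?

$6,510.00

Promo months 1–3 at r₀ = 0%/12 = 0; months 4+ at r₁ = 20.1%/12 = 0.01675.
After month 3 (no interest yet): B = $7,500.00 − 3·$330.00 = $6,510.00.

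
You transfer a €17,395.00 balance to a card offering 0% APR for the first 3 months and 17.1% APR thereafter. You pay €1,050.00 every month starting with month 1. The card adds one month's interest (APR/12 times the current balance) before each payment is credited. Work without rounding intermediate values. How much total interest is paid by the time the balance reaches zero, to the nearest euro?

€1,699

Promo months 1–3 at r₀ = 0%/12 = 0; months 4+ at r₁ = 17.1%/12 = 0.01425.
After month 3 (no interest yet): B = €17,395.00 − 3·€1,050.00 = €14,245.00.
Then at r₁ with €1,050.00/mo: n₂ = −ln(1 − r₁·B/P)/ln(1+r₁) ≈ 15.18 → 16 more payments.
Total paid = 18·€1,050.00 + €193.54 = €19,093.54; interest = €19,093.54 − €17,395.00 = €1,698.54.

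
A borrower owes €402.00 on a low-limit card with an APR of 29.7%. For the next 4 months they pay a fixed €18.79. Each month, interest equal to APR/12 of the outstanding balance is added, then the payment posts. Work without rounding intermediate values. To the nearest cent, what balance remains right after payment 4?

Monthly rate r = 29.7%/12 = 2.475% = 0.02475.
Each month: B ← B·(1+r) − €18.79.
Month 1: interest €9.95; balance after payment €393.16.
Month 2: interest €9.73; balance after payment €384.10.
Month 3: interest €9.51; balance after payment €374.82.
Month 4: interest €9.28; balance after payment €365.30.

€365.30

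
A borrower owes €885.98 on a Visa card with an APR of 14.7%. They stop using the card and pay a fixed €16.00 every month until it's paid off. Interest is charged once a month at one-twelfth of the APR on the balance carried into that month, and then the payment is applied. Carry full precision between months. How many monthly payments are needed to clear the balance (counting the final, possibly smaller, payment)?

94 months

Monthly rate r = 14.7%/12 = 1.225% = 0.01225.
Recurrence: B ← B·(1+r) − €16.00.
Month 1: interest €10.85; balance after payment €880.83.
Month 2: interest €10.79; balance after payment €875.62.
Closed form: n = −ln(1 − rB₀/P)/ln(1+r) = −ln(0.32167)/ln(1.01225) ≈ 93.156, so the balance reaches zero during payment 94.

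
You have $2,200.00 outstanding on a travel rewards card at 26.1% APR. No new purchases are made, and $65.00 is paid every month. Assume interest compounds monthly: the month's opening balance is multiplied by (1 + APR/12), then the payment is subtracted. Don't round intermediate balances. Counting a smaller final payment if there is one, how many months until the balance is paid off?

62 payments

Monthly rate r = 26.1%/12 = 2.175% = 0.02175.
Recurrence: B ← B·(1+r) − $65.00.
Month 1: interest $47.85; balance after payment $2,182.85.
Month 2: interest $47.48; balance after payment $2,165.33.
Closed form: n = −ln(1 − rB₀/P)/ln(1+r) = −ln(0.26385)/ln(1.02175) ≈ 61.923, so the balance reaches zero during payment 62.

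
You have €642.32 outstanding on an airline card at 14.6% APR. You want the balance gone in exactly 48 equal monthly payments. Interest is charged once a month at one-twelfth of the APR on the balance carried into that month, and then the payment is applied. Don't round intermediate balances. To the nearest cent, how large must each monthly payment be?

€17.75

Monthly rate r = 14.6%/12 = 1.21667% = 0.0121667.
Level-payment amortization: P = B₀·r / (1 − (1+r)^(−n)) = 642.32·0.0121667 / (1 − 1.01217^(−48)).
Denominator 1 − (1+r)^(−48) = 0.44036802.
P = 7.81489 / 0.44036802 ≈ 17.75.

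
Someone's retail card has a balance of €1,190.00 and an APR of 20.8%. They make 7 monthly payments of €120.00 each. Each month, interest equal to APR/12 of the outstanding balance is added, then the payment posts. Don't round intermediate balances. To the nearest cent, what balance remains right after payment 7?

Monthly rate r = 20.8%/12 = 1.73333% = 0.0173333.
Each month: B ← B·(1+r) − €120.00.
Month 1: interest €20.63; balance after payment €1,090.63.
Month 2: interest €18.90; balance after payment €989.53.
Month 3: interest €17.15; balance after payment €886.68.
Month 4: interest €15.37; balance after payment €782.05.
Month 5: interest €13.56; balance after payment €675.61.
Month 6: interest €11.71; balance after payment €567.32.
Month 7: interest €9.83; balance after payment €457.15.

€457.15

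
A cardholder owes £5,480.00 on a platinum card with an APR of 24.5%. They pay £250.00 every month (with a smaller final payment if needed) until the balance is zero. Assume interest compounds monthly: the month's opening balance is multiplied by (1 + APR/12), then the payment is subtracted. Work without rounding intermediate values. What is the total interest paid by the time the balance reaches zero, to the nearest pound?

Monthly rate r = 24.5%/12 = 2.04167% = 0.0204167.
Payoff takes n = ⌈−ln(1 − rB₀/P)/ln(1+r)⌉ = ⌈29.358⌉ = 30 payments; the last is £90.16.
Total paid = 29·£250.00 + £90.16 = £7,340.16.
Total interest = total paid − principal = £7,340.16 − £5,480.00 = £1,860.16.

£1,860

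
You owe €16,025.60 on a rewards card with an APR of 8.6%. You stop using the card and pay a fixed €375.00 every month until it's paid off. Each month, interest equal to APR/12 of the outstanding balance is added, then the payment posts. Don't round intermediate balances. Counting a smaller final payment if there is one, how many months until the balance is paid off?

Monthly rate r = 8.6%/12 = 0.716667% = 0.00716667.
Recurrence: B ← B·(1+r) − €375.00.
Month 1: interest €114.85; balance after payment €15,765.45.
Month 2: interest €112.99; balance after payment €15,503.44.
Closed form: n = −ln(1 − rB₀/P)/ln(1+r) = −ln(0.69373)/ln(1.00717) ≈ 51.206, so the balance reaches zero during payment 52.

52 payments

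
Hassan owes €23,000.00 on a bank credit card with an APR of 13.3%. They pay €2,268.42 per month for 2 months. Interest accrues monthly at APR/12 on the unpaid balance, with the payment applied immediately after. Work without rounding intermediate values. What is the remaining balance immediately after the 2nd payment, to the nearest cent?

€18,950.68

Monthly rate r = 13.3%/12 = 1.10833% = 0.0110833.
Each month: B ← B·(1+r) − €2,268.42.
Month 1: interest €254.92; balance after payment €20,986.50.
Month 2: interest €232.60; balance after payment €18,950.68.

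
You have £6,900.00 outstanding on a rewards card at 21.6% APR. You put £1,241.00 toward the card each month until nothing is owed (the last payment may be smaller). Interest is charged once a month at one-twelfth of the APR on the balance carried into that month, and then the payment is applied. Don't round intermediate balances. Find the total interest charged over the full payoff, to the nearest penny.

Monthly rate r = 21.6%/12 = 1.8% = 0.018.
Payoff takes n = ⌈−ln(1 − rB₀/P)/ln(1+r)⌉ = ⌈5.911⌉ = 6 payments; the last is £1,131.33.
Total paid = 5·£1,241.00 + £1,131.33 = £7,336.33.
Total interest = total paid − principal = £7,336.33 − £6,900.00 = £436.33.

£436.33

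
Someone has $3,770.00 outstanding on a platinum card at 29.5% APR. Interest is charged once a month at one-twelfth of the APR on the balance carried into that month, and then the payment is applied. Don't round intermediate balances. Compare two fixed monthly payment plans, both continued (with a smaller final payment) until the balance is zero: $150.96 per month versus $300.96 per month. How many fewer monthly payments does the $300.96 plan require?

24 fewer payments

Monthly rate r = 29.5%/12 = 2.45833% = 0.0245833.
At $150.96/mo: n = ⌈−ln(1 − rB₀/P)/ln(1+r)⌉ = 40 payments (last $28.79); total interest = total paid − $3,770.00 = $2,146.23.
At $300.96/mo: 16 payments (last $47.57); total interest $791.97.
Payments saved = 40 − 16 = 24.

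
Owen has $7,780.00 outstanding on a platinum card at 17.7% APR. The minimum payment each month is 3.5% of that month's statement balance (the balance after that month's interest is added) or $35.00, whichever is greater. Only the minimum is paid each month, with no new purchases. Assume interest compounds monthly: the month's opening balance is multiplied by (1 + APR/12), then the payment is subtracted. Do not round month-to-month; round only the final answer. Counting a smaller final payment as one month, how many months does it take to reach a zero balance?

136 months

Monthly rate r = 17.7%/12 = 1.475% = 0.01475.
While 3.5% of the post-interest balance exceeds $35.00, each month B ← (B·(1+r))·(1 − 0.035), i.e. B shrinks by the factor (1+r)·0.965 = 0.97923.
This holds for months 1–99. Entering month 100 the balance is $974.38; 3.5% of the post-interest balance is now below $35.00, so the flat $35.00 minimum applies from here.
From month 100 a fixed $35.00 at rate r clears $974.38 in 37 more payments. Total: 99 + 37 = 136 months.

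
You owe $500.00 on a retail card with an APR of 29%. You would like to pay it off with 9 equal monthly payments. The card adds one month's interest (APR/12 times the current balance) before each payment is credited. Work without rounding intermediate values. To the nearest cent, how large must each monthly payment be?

Monthly rate r = 29%/12 = 2.41667% = 0.0241667.
Level-payment amortization: P = B₀·r / (1 − (1+r)^(−n)) = 500.00·0.0241667 / (1 − 1.02417^(−9)).
Denominator 1 − (1+r)^(−9) = 0.193388762.
P = 12.0833 / 0.193388762 ≈ 62.48.

$62.48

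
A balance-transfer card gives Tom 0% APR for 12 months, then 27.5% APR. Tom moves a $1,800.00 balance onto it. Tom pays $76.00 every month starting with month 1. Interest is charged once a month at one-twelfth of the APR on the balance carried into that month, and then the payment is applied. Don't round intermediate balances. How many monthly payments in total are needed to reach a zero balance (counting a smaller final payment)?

Promo months 1–12 at r₀ = 0%/12 = 0; months 13+ at r₁ = 27.5%/12 = 0.0229167.
After month 12 (no interest yet): B = $1,800.00 − 12·$76.00 = $888.00.
Then at r₁ with $76.00/mo: n₂ = −ln(1 − r₁·B/P)/ln(1+r₁) ≈ 13.75 → 14 more payments.

26 payments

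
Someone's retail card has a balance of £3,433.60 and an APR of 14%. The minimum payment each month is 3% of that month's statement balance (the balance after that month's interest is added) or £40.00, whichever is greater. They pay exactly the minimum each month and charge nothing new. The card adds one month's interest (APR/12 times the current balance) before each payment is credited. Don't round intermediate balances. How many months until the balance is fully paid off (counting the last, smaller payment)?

93 months

Monthly rate r = 14%/12 = 1.16667% = 0.0116667.
While 3% of the post-interest balance exceeds £40.00, each month B ← (B·(1+r))·(1 − 0.03), i.e. B shrinks by the factor (1+r)·0.97 = 0.98132.
This holds for months 1–51. Entering month 52 the balance is £1,312.25; 3% of the post-interest balance is now below £40.00, so the flat £40.00 minimum applies from here.
From month 52 a fixed £40.00 at rate r clears £1,312.25 in 42 more payments. Total: 51 + 42 = 93 months.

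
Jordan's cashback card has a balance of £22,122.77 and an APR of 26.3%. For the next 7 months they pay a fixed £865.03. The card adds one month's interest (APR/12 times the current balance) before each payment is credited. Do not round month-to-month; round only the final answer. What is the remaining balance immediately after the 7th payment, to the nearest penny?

£19,280.05

Monthly rate r = 26.3%/12 = 2.19167% = 0.0219167.
Each month: B ← B·(1+r) − £865.03.
Month 1: interest £484.86; balance after payment £21,742.60.
Month 2: interest £476.53; balance after payment £21,354.09.
Month 3: interest £468.01; balance after payment £20,957.07.
Month 4: interest £459.31; balance after payment £20,551.35.
Month 5: interest £450.42; balance after payment £20,136.74.
Month 6: interest £441.33; balance after payment £19,713.04.
Month 7: interest £432.04; balance after payment £19,280.05.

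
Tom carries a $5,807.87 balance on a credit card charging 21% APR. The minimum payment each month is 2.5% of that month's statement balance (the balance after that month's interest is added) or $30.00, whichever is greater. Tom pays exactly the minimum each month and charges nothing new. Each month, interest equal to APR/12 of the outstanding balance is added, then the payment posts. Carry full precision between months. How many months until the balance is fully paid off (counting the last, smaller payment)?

Monthly rate r = 21%/12 = 1.75% = 0.0175.
While 2.5% of the post-interest balance exceeds $30.00, each month B ← (B·(1+r))·(1 − 0.025), i.e. B shrinks by the factor (1+r)·0.975 = 0.99206.
This holds for months 1–201. Entering month 202 the balance is $1,170.48; 2.5% of the post-interest balance is now below $30.00, so the flat $30.00 minimum applies from here.
From month 202 a fixed $30.00 at rate r clears $1,170.48 in 67 more payments. Total: 201 + 67 = 268 months.

268 months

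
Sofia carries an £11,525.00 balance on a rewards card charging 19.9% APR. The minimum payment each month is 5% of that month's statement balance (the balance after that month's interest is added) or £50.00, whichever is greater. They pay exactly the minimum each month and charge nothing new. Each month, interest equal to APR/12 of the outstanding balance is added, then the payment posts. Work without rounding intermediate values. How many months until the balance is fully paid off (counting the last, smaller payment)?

95 months

Monthly rate r = 19.9%/12 = 1.65833% = 0.0165833.
While 5% of the post-interest balance exceeds £50.00, each month B ← (B·(1+r))·(1 − 0.05), i.e. B shrinks by the factor (1+r)·0.95 = 0.96575.
This holds for months 1–71. Entering month 72 the balance is £970.89; 5% of the post-interest balance is now below £50.00, so the flat £50.00 minimum applies from here.
From month 72 a fixed £50.00 at rate r clears £970.89 in 24 more payments. Total: 71 + 24 = 95 months.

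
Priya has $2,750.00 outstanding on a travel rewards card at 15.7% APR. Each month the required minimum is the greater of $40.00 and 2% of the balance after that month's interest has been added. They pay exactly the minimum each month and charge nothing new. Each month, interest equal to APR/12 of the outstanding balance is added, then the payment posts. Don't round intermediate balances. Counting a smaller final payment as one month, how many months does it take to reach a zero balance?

126 months

Monthly rate r = 15.7%/12 = 1.30833% = 0.0130833.
While 2% of the post-interest balance exceeds $40.00, each month B ← (B·(1+r))·(1 − 0.02), i.e. B shrinks by the factor (1+r)·0.98 = 0.99282.
This holds for months 1–47. Entering month 48 the balance is $1,960.11; 2% of the post-interest balance is now below $40.00, so the flat $40.00 minimum applies from here.
From month 48 a fixed $40.00 at rate r clears $1,960.11 in 79 more payments. Total: 47 + 79 = 126 months.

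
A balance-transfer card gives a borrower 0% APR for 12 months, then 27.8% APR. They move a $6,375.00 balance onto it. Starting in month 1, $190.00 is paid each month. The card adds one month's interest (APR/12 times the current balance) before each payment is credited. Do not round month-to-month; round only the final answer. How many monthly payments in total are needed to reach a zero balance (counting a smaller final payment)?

43 payments

Promo months 1–12 at r₀ = 0%/12 = 0; months 13+ at r₁ = 27.8%/12 = 0.0231667.
After month 12 (no interest yet): B = $6,375.00 − 12·$190.00 = $4,095.00.
Then at r₁ with $190.00/mo: n₂ = −ln(1 − r₁·B/P)/ln(1+r₁) ≈ 30.20 → 31 more payments.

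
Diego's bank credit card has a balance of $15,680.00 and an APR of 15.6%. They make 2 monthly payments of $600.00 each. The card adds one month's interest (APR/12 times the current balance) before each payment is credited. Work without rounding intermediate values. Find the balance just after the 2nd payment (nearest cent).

$14,882.53

Monthly rate r = 15.6%/12 = 1.3% = 0.013.
Each month: B ← B·(1+r) − $600.00.
Month 1: interest $203.84; balance after payment $15,283.84.
Month 2: interest $198.69; balance after payment $14,882.53.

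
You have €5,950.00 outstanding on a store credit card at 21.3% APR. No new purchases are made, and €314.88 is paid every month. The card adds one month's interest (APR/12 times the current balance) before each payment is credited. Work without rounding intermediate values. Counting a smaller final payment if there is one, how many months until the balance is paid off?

Monthly rate r = 21.3%/12 = 1.775% = 0.01775.
Recurrence: B ← B·(1+r) − €314.88.
Month 1: interest €105.61; balance after payment €5,740.73.
Month 2: interest €101.90; balance after payment €5,527.75.
Closed form: n = −ln(1 − rB₀/P)/ln(1+r) = −ln(0.66459)/ln(1.01775) ≈ 23.222, so the balance reaches zero during payment 24.

24 months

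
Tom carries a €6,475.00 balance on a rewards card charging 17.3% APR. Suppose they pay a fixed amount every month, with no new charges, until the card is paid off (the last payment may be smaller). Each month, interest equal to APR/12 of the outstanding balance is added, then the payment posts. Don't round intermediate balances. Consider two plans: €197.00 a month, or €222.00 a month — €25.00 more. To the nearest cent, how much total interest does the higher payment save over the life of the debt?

€376.61

Monthly rate r = 17.3%/12 = 1.44167% = 0.0144167.
At €197.00/mo: n = ⌈−ln(1 − rB₀/P)/ln(1+r)⌉ = 45 payments (last €170.27); total interest = total paid − €6,475.00 = €2,363.27.
At €222.00/mo: 39 payments (last €25.66); total interest €1,986.66.
Interest saved = €2,363.27 − €1,986.66 = €376.61.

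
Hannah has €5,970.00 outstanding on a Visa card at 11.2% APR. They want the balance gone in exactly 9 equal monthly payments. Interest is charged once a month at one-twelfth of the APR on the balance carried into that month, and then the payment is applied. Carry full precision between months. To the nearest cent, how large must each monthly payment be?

€694.67

Monthly rate r = 11.2%/12 = 0.933333% = 0.00933333.
Level-payment amortization: P = B₀·r / (1 − (1+r)^(−n)) = 5970.00·0.00933333 / (1 − 1.00933^(−9)).
Denominator 1 − (1+r)^(−9) = 0.0802104841.
P = 55.72 / 0.0802104841 ≈ 694.67.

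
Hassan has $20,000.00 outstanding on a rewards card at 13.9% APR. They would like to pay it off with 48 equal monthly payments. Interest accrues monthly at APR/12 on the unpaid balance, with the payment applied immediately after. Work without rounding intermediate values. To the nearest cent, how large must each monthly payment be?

Monthly rate r = 13.9%/12 = 1.15833% = 0.0115833.
Level-payment amortization: P = B₀·r / (1 − (1+r)^(−n)) = 20000.00·0.0115833 / (1 − 1.01158^(−48)).
Denominator 1 − (1+r)^(−48) = 0.424665971.
P = 231.667 / 0.424665971 ≈ 545.53.

$545.53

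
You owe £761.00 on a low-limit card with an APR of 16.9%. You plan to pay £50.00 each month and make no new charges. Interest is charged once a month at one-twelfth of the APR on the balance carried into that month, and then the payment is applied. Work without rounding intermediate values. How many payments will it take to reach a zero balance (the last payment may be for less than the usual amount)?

18 months

Monthly rate r = 16.9%/12 = 1.40833% = 0.0140833.
Recurrence: B ← B·(1+r) − £50.00.
Month 1: interest £10.72; balance after payment £721.72.
Month 2: interest £10.16; balance after payment £681.88.
Closed form: n = −ln(1 − rB₀/P)/ln(1+r) = −ln(0.78565)/ln(1.01408) ≈ 17.250, so the balance reaches zero during payment 18.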